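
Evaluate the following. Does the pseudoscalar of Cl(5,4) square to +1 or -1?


The pseudoscalar I = e1...e_n (product of all n generators) of Cl(p,q) satisfies I^2 = (-1)^(q + n(n-1)/2).
p = 5, q = 4, n = p + q = 9
n(n-1)/2 = 9 * 8 / 2 = 36
Exponent = q + n(n-1)/2 = 4 + 36 = 40
I^2 = (-1)^40 = +1


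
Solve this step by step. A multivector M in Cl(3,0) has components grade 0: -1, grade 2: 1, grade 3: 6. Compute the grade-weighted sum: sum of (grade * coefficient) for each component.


Grade-weighted sum = sum of grade_k * coefficient_k
0*(-1) = 0
2*1 = 2
3*6 = 18
Total = 0 + 2 + 18 = 20


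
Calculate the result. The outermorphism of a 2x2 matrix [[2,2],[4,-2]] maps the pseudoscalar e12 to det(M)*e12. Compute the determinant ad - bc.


The outermorphism of a linear map f sends e1^e2 to f(e1)^f(e2).
f(e1) = 2*e1 + 4*e2
f(e2) = 2*e1 - 2*e2
f(e1) ^ f(e2) = (2*e1 + 4*e2) ^ (2*e1 - 2*e2)
= 2*(-2)*e12 + 4*2*e21
= (-4 - 8)*e12
= -12*e12
Coefficient = -12


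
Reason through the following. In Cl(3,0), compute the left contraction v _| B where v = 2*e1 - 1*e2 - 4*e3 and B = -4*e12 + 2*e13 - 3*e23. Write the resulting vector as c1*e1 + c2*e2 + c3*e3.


Left contraction v _| B = <vB>_1 (grade-1 part of the geometric product vB).
Using e1_|e12 = e2, e2_|e12 = -e1, e1_|e13 = e3, e3_|e13 = -e1, e2_|e23 = e3, e3_|e23 = -e2:
e1 coeff: -v2*b12 - v3*b13 = -(-1)*(-4) - (-4)*(2) = 4
e2 coeff: v1*b12 - v3*b23 = (2)*(-4) - (-4)*(-3) = -20
e3 coeff: v1*b13 + v2*b23 = (2)*(2) + (-1)*(-3) = 7
v _| B = 4*e1 - 20*e2 + 7*e3


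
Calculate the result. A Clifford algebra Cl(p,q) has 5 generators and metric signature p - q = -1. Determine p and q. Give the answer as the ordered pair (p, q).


We need p + q = 5 and p - q = -1.
Adding: 2p = 5 + (-1) = 4, so p = 2.
Then q = 5 - 2 = 3.
(p, q) = (2, 3)


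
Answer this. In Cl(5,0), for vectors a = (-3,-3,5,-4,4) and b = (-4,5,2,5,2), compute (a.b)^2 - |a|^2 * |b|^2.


a . b = (-3)*(-4) + (-3)*5 + 5*2 + (-4)*5 + 4*2
= 12 + (-15) + 10 + (-20) + 8 = -5
|a|^2 = (-3)^2 + (-3)^2 + 5^2 + (-4)^2 + 4^2 = 75
|b|^2 = (-4)^2 + 5^2 + 2^2 + 5^2 + 2^2 = 74
(a.b)^2 = (-5)^2 = 25
|a|^2 * |b|^2 = 75 * 74 = 5550
Result = 25 - 5550 = -5525


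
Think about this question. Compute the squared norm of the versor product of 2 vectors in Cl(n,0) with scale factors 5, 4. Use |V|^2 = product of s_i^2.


Each vector v_i has |v_i|^2 = s_i^2
Squared scales: 5^2 = 25, 4^2 = 16
|V|^2 = 25 * 16
= 400


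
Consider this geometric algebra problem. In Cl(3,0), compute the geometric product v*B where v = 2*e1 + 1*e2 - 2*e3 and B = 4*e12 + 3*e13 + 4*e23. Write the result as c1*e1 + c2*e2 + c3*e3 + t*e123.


vB has grade-1 (vector) and grade-3 (trivector) parts: vB = (v _| B) + (v ^ B).
Vector part <vB>_1:
  e1: -v2*b12 - v3*b13 = -(1)*(4) - (-2)*(3) = 2
  e2: v1*b12 - v3*b23 = (2)*(4) - (-2)*(4) = 16
  e3: v1*b13 + v2*b23 = (2)*(3) + (1)*(4) = 10
Trivector part <vB>_3:
  e123: v1*b23 - v2*b13 + v3*b12 = (2)*(4) - (1)*(3) + (-2)*(4) = -3
vB = 2*e1 + 16*e2 + 10*e3 - 3*e123


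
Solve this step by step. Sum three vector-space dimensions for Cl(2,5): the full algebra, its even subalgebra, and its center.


n = 2 + 5 = 7
Total dim = 2^7 = 128
Even subalgebra dim = 2^6 = 64
n is odd, so center dim = 2
Sum = 128 + 64 + 2 = 194


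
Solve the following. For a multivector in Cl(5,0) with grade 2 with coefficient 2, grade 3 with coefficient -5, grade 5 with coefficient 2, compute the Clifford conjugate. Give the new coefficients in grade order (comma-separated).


Clifford conjugate sign for grade k: (-1)^(k(k+1)/2)
Grade 2: (-1)^(2*3/2) = (-1)^3 = -1, coeff 2 -> -2
Grade 3: (-1)^(3*4/2) = (-1)^6 = 1, coeff -5 -> -5
Grade 5: (-1)^(5*6/2) = (-1)^15 = -1, coeff 2 -> -2
Conjugated coefficients: -2, -5, -2


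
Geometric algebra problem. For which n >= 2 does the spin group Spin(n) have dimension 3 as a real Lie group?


dim Spin(n) = dim so(n) = n(n-1)/2.
Solve n(n-1)/2 = 3, i.e. n^2 - n - 6 = 0.
Discriminant = 1 + 8*3 = 25
n = (1 + sqrt(25))/2 = (1 + 5)/2 = 3


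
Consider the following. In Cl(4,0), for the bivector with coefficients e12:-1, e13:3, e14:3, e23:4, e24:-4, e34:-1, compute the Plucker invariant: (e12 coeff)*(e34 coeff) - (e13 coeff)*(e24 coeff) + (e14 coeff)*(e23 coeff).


Plucker relation: af - be + cd
a*f = (-1)*(-1) = 1
b*e = 3*(-4) = -12
c*d = 3*4 = 12
af - be + cd = 1 - (-12) + 12
= 25


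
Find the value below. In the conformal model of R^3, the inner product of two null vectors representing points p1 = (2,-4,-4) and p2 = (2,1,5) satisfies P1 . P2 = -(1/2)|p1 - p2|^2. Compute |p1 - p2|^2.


p1 - p2 = (0, -5, -9)
|p1 - p2|^2 = 0^2 + (-5)^2 + (-9)^2
= 0 + 25 + 81
= 106


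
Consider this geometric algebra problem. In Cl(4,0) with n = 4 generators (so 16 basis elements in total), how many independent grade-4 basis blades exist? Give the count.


Number of grade-k basis blades in Cl(p,q) with n = p + q is C(n, k).
n = 4 + 0 = 4
C(4, 4) = 4! / (4! * 0!)
= 24 / (24 * 1)
= 1


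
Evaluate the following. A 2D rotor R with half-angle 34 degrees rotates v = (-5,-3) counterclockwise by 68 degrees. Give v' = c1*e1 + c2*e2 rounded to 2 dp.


Rotor R = cos(34deg) - sin(34deg)*e12
Rotation angle theta = 2 * 34 = 68 degrees
v' = R*v*~R rotates v by theta.
cos(68deg) = 0.3746, sin(68deg) = 0.9272
v'_1 = -5*cos(68deg) - (-3)*sin(68deg)
= -5*0.3746 - (-3)*0.9272
= 0.91
v'_2 = -5*sin(68deg) + (-3)*cos(68deg)
= -5*0.9272 + (-3)*0.3746
= -5.76
v' = 0.91*e1 - 5.76*e2


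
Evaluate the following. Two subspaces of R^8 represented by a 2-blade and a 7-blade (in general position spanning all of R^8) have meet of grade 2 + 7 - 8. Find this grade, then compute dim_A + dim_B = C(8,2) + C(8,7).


Meet grade = grade(A) + grade(B) - n
= 2 + 7 - 8 = 1
C(8,2) = 28
C(8,7) = 8
dim_A + dim_B = 28 + 8 = 36


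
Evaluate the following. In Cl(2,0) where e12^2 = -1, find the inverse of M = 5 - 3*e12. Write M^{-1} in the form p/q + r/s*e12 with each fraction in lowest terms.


M = 5 - 3*e12, where e12^2 = -1.
Since M commutes with its reverse ~M = a - b*e12, M * ~M = a^2 - b^2*e12^2 = a^2 + b^2.
So M^{-1} = ~M / (a^2 + b^2) = (a - b*e12)/(a^2 + b^2).
a^2 + b^2 = 25 + 9 = 34
Scalar part = 5/34 = 5/34
Bivector coeff = 3/34 = 3/34
M^{-1} = 5/34 + 3/34*e12


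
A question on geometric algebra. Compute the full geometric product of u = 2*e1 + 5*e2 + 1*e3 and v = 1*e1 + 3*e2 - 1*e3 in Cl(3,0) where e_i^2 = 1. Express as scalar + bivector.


In Cl(3,0): e_i^2 = 1, e_ie_j = -e_je_i for i != j.
Scalar part = u . v = 2*1 + 5*3 + 1*(-1)
= 2 + 15 + (-1) = 16
e12 coeff = 2*3 - 5*1 = 6 - 5 = 1
e13 coeff = 2*(-1) - 1*1 = -2 - 1 = -3
e23 coeff = 5*(-1) - 1*3 = -5 - 3 = -8
uv = 16 + 1*e12 - 3*e13 - 8*e23


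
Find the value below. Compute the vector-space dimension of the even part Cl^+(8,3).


Even subalgebra dimension = 2^(n-1)
n = 8 + 3 = 11
2^(11 - 1) = 2^10 = 1024
Verification: sum of C(11,k) for even k = 1 + 55 + 330 + 462 + 165 + 11 = 1024
Result = 1024


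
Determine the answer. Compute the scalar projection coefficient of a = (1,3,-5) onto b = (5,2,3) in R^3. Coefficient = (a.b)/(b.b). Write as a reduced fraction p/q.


Projection coefficient = (a . b) / (b . b)
a . b = 1*5 + 3*2 + (-5)*3
= 5 + 6 + (-15) = -4
b . b = 5^2 + 2^2 + 3^2
= 25 + 4 + 9 = 38
Coefficient = -4/38
In lowest terms: -2/19


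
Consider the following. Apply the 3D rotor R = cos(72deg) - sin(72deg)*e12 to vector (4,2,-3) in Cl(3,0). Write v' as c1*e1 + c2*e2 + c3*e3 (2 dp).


Rotor R = cos(72deg) - sin(72deg)*e12
Rotation angle theta = 2 * 72 = 144 degrees in the e12 plane (e1 -> e2).
The component perpendicular to the plane (e3) is invariant: v'_3 = v3 = -3.00
cos(144deg) = -0.8090, sin(144deg) = 0.5878
v'_1 = v1*cos(theta) - v2*sin(theta) = 4*(-0.8090) - 2*0.5878 = -4.41
v'_2 = v1*sin(theta) + v2*cos(theta) = 4*0.5878 + 2*(-0.8090) = 0.73
v' = -4.41*e1 + 0.73*e2 - 3.00*e3


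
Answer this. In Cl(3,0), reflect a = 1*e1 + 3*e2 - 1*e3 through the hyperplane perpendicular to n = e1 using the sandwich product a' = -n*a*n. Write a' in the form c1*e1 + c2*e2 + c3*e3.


Reflection formula: a' = -n*a*n, with n = e1 (unit vector, n^2 = 1).
For reflection through hyperplane perp to e1:
The component along e1 flips sign, others stay.
a = (1, 3, -1)
a' = (-1, 3, -1)
a' = -1*e1 + 3*e2 - 1*e3


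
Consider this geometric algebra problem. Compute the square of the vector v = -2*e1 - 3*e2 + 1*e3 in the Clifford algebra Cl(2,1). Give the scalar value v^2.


v^2 = sum of c_i^2 * e_i^2
Positive signature terms (e_i^2 = +1): (-2)^2 + (-3)^2 = 13
Negative signature terms (e_j^2 = -1): 1^2 = 1
v^2 = 13 - 1 = 12


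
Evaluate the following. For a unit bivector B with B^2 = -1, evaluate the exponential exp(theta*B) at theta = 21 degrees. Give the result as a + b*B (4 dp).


For a unit bivector B with B^2 = -1, the exponential series gives
e^(theta*B) = cos(theta) + sin(theta)*B (the GA analogue of Euler's formula).
theta = 21 degrees = 0.366519 rad
cos(21 deg) = 0.9336
sin(21 deg) = 0.3584
exp(theta*B) = 0.9336 + 0.3584*B


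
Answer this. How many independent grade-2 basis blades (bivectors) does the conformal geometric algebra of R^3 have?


The conformal model of R^3 uses Cl(4,1) with m = 3 + 2 = 5 generators.
Number of grade-2 blades = C(m, 2) = C(5, 2)
= 5*4/2 = 10


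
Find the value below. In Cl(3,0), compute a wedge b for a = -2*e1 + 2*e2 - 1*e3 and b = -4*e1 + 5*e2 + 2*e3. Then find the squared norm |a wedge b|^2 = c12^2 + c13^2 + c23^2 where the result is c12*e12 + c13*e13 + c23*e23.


a wedge b = (a1*b2 - a2*b1)*e12 + (a1*b3 - a3*b1)*e13 + (a2*b3 - a3*b2)*e23
e12 coeff: (-2)*5 - 2*(-4) = -10 - (-8) = -2
e13 coeff: (-2)*2 - (-1)*(-4) = -4 - 4 = -8
e23 coeff: 2*2 - (-1)*5 = 4 - (-5) = 9
|a wedge b|^2 = (-2)^2 + (-8)^2 + 9^2
= 4 + 64 + 81
= 149


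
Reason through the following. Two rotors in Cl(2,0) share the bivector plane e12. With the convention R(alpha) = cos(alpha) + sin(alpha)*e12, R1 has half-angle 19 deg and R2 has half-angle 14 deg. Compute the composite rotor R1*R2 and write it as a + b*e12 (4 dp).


Same-plane rotors commute and their half-angles add:
R1*R2 = cos(a1 + a2) + sin(a1 + a2)*e12.
a1 + a2 = 19 + 14 = 33 deg
cos(33 deg) = 0.8387
sin(33 deg) = 0.5446
R1*R2 = 0.8387 + 0.5446*e12


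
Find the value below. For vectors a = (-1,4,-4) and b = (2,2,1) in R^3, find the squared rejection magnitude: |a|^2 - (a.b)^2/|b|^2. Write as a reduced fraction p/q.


|a|^2 = (-1)^2 + 4^2 + (-4)^2 = 33
|b|^2 = 2^2 + 2^2 + 1^2 = 9
a . b = (-1)*2 + 4*2 + (-4)*1 = 2
(a.b)^2 = 2^2 = 4
|rej|^2 = 33 - 4/9
= (297 - 4)/9
= 293/9
In lowest terms: 293/9


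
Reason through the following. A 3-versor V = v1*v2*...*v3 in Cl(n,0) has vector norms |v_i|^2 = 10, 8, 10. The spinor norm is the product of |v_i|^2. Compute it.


Spinor norm N(V) = |v1|^2 * |v2|^2 * ... * |v3|^2
= 10 * 8 * 10
Running product: 10, 80, 800
N(V) = 800


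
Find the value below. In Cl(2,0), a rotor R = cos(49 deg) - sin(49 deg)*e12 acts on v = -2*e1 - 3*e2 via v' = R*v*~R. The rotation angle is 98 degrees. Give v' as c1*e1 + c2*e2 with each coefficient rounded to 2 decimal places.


Rotor R = cos(49deg) - sin(49deg)*e12
Rotation angle theta = 2 * 49 = 98 degrees
v' = R*v*~R rotates v by theta.
cos(98deg) = -0.1392, sin(98deg) = 0.9903
v'_1 = -2*cos(98deg) - (-3)*sin(98deg)
= -2*(-0.1392) - (-3)*0.9903
= 3.25
v'_2 = -2*sin(98deg) + (-3)*cos(98deg)
= -2*0.9903 + (-3)*(-0.1392)
= -1.56
v' = 3.25*e1 - 1.56*e2


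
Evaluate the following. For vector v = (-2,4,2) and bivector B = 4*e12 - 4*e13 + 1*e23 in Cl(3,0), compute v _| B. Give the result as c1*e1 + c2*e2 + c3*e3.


Left contraction v _| B = <vB>_1 (grade-1 part of the geometric product vB).
Using e1_|e12 = e2, e2_|e12 = -e1, e1_|e13 = e3, e3_|e13 = -e1, e2_|e23 = e3, e3_|e23 = -e2:
e1 coeff: -v2*b12 - v3*b13 = -(4)*(4) - (2)*(-4) = -8
e2 coeff: v1*b12 - v3*b23 = (-2)*(4) - (2)*(1) = -10
e3 coeff: v1*b13 + v2*b23 = (-2)*(-4) + (4)*(1) = 12
v _| B = -8*e1 - 10*e2 + 12*e3


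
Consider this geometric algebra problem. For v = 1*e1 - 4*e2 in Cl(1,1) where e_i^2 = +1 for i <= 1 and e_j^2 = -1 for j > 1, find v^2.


v^2 = sum of c_i^2 * e_i^2
Positive signature terms (e_i^2 = +1): 1^2 = 1
Negative signature terms (e_j^2 = -1): (-4)^2 = 16
v^2 = 1 - 16 = -15


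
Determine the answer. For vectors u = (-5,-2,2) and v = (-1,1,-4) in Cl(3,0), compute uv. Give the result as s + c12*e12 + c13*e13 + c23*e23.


In Cl(3,0): e_i^2 = 1, e_ie_j = -e_je_i for i != j.
Scalar part = u . v = (-5)*(-1) + (-2)*1 + 2*(-4)
= 5 + (-2) + (-8) = -5
e12 coeff = (-5)*1 - (-2)*(-1) = -5 - 2 = -7
e13 coeff = (-5)*(-4) - 2*(-1) = 20 - (-2) = 22
e23 coeff = (-2)*(-4) - 2*1 = 8 - 2 = 6
uv = -5 - 7*e12 + 22*e13 + 6*e23


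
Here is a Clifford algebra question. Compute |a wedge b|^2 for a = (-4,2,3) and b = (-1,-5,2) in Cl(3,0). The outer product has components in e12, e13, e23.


a wedge b = (a1*b2 - a2*b1)*e12 + (a1*b3 - a3*b1)*e13 + (a2*b3 - a3*b2)*e23
e12 coeff: (-4)*(-5) - 2*(-1) = 20 - (-2) = 22
e13 coeff: (-4)*2 - 3*(-1) = -8 - (-3) = -5
e23 coeff: 2*2 - 3*(-5) = 4 - (-15) = 19
|a wedge b|^2 = 22^2 + (-5)^2 + 19^2
= 484 + 25 + 361
= 870


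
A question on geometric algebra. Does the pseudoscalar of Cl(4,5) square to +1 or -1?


The pseudoscalar I = e1...e_n (product of all n generators) of Cl(p,q) satisfies I^2 = (-1)^(q + n(n-1)/2).
p = 4, q = 5, n = p + q = 9
n(n-1)/2 = 9 * 8 / 2 = 36
Exponent = q + n(n-1)/2 = 5 + 36 = 41
I^2 = (-1)^41 = -1


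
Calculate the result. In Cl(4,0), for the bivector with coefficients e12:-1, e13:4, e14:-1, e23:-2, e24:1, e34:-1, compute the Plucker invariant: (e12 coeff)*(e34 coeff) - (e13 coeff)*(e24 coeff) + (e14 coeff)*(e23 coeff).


Plucker relation: af - be + cd
a*f = (-1)*(-1) = 1
b*e = 4*1 = 4
c*d = (-1)*(-2) = 2
af - be + cd = 1 - 4 + 2
= -1


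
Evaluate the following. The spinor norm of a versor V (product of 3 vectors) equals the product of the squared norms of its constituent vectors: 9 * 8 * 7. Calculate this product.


Spinor norm N(V) = |v1|^2 * |v2|^2 * ... * |v3|^2
= 9 * 8 * 7
Running product: 9, 72, 504
N(V) = 504


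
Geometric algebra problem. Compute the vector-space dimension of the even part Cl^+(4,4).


Even subalgebra dimension = 2^(n-1)
n = 4 + 4 = 8
2^(8 - 1) = 2^7 = 128
Verification: sum of C(8,k) for even k = 1 + 28 + 70 + 28 + 1 = 128
Result = 128


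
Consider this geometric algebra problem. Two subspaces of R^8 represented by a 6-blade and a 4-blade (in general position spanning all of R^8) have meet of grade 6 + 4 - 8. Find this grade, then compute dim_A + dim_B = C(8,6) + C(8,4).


Meet grade = grade(A) + grade(B) - n
= 6 + 4 - 8 = 2
C(8,6) = 28
C(8,4) = 70
dim_A + dim_B = 28 + 70 = 98


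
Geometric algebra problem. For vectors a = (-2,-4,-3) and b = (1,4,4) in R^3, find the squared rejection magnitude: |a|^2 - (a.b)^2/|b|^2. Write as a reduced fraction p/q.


|a|^2 = (-2)^2 + (-4)^2 + (-3)^2 = 29
|b|^2 = 1^2 + 4^2 + 4^2 = 33
a . b = (-2)*1 + (-4)*4 + (-3)*4 = -30
(a.b)^2 = (-30)^2 = 900
|rej|^2 = 29 - 900/33
= (957 - 900)/33
= 57/33
In lowest terms: 19/11


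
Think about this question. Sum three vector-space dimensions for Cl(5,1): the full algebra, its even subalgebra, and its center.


n = 5 + 1 = 6
Total dim = 2^6 = 64
Even subalgebra dim = 2^5 = 32
n is even, so center dim = 1
Sum = 64 + 32 + 1 = 97


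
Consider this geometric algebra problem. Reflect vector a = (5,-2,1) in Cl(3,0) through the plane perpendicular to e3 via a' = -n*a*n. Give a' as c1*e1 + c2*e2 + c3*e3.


Reflection formula: a' = -n*a*n, with n = e3 (unit vector, n^2 = 1).
For reflection through hyperplane perp to e3:
The component along e3 flips sign, others stay.
a = (5, -2, 1)
a' = (5, -2, -1)
a' = 5*e1 - 2*e2 - 1*e3


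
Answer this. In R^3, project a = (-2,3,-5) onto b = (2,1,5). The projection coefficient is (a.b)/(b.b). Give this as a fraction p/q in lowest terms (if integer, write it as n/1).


Projection coefficient = (a . b) / (b . b)
a . b = (-2)*2 + 3*1 + (-5)*5
= -4 + 3 + (-25) = -26
b . b = 2^2 + 1^2 + 5^2
= 4 + 1 + 25 = 30
Coefficient = -26/30
In lowest terms: -13/15


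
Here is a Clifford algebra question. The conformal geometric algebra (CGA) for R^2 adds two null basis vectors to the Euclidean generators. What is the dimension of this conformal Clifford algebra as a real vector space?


The conformal model of R^2 uses Cl(3,1): the 2 Euclidean generators plus two extra orthogonal generators e+ (e+^2 = +1) and e- (e-^2 = -1), from which the null vectors e0, einf are built.
Number of generators m = 2 + 2 = 4.
dim Cl(p,q) = 2^m = 2^4 = 16


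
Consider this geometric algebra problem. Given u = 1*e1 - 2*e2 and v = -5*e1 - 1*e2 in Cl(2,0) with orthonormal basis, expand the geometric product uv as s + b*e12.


Expand: (1*e1 - 2*e2)(-5*e1 - 1*e2)
= 1*(-5)*e1e1 + 1*(-1)*e1e2 + (-2)*(-5)*e2e1 + (-2)*(-1)*e2e2
Using e1^2 = e2^2 = 1, e2e1 = -e1e2:
Scalar part s = 1*(-5) + (-2)*(-1) = -5 + 2 = -3
Bivector part b = 1*(-1) - (-2)*(-5) = -1 - 10 = -11
uv = -3 - 11*e12


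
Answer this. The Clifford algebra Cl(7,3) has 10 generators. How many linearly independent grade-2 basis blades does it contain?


Number of grade-k basis blades in Cl(p,q) with n = p + q is C(n, k).
n = 7 + 3 = 10
C(10, 2) = 10! / (2! * 8!)
= 3628800 / (2 * 40320)
= 45


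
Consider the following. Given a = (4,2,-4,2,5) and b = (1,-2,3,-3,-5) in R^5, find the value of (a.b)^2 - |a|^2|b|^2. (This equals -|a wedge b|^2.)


a . b = 4*1 + 2*(-2) + (-4)*3 + 2*(-3) + 5*(-5)
= 4 + (-4) + (-12) + (-6) + (-25) = -43
|a|^2 = 4^2 + 2^2 + (-4)^2 + 2^2 + 5^2 = 65
|b|^2 = 1^2 + (-2)^2 + 3^2 + (-3)^2 + (-5)^2 = 48
(a.b)^2 = (-43)^2 = 1849
|a|^2 * |b|^2 = 65 * 48 = 3120
Result = 1849 - 3120 = -1271


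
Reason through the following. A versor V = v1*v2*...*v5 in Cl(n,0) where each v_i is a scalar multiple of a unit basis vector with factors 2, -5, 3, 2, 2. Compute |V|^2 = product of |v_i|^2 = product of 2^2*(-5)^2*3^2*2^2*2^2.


Each vector v_i has |v_i|^2 = s_i^2
Squared scales: 2^2 = 4, (-5)^2 = 25, 3^2 = 9, 2^2 = 4, 2^2 = 4
|V|^2 = 4 * 25 * 9 * 4 * 4
= 14400


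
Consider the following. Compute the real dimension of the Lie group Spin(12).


Spin(n) double-covers SO(n); both have Lie algebra so(n) of dimension n(n-1)/2.
n = 12
n(n-1) = 12 * 11 = 132
dim Spin(12) = 132/2 = 66


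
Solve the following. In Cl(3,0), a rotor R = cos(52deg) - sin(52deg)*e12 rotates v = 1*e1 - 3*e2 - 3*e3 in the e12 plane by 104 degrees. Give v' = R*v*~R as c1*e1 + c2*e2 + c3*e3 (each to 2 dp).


Rotor R = cos(52deg) - sin(52deg)*e12
Rotation angle theta = 2 * 52 = 104 degrees in the e12 plane (e1 -> e2).
The component perpendicular to the plane (e3) is invariant: v'_3 = v3 = -3.00
cos(104deg) = -0.2419, sin(104deg) = 0.9703
v'_1 = v1*cos(theta) - v2*sin(theta) = 1*(-0.2419) - (-3)*0.9703 = 2.67
v'_2 = v1*sin(theta) + v2*cos(theta) = 1*0.9703 + (-3)*(-0.2419) = 1.70
v' = 2.67*e1 + 1.70*e2 - 3.00*e3


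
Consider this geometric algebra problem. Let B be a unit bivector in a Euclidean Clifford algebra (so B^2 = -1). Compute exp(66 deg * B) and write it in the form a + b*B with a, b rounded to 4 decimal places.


For a unit bivector B with B^2 = -1, the exponential series gives
e^(theta*B) = cos(theta) + sin(theta)*B (the GA analogue of Euler's formula).
theta = 66 degrees = 1.151917 rad
cos(66 deg) = 0.4067
sin(66 deg) = 0.9135
exp(theta*B) = 0.4067 + 0.9135*B


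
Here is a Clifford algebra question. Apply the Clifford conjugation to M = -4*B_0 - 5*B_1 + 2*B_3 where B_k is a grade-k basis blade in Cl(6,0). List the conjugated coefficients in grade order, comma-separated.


Clifford conjugate sign for grade k: (-1)^(k(k+1)/2)
Grade 0: (-1)^(0*1/2) = (-1)^0 = 1, coeff -4 -> -4
Grade 1: (-1)^(1*2/2) = (-1)^1 = -1, coeff -5 -> 5
Grade 3: (-1)^(3*4/2) = (-1)^6 = 1, coeff 2 -> 2
Conjugated coefficients: -4, 5, 2


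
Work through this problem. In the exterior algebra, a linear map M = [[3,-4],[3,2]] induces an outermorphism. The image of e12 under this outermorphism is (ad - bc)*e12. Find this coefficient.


The outermorphism of a linear map f sends e1^e2 to f(e1)^f(e2).
f(e1) = 3*e1 + 3*e2
f(e2) = -4*e1 + 2*e2
f(e1) ^ f(e2) = (3*e1 + 3*e2) ^ (-4*e1 + 2*e2)
= 3*2*e12 + 3*(-4)*e21
= (6 - (-12))*e12
= 18*e12
Coefficient = 18


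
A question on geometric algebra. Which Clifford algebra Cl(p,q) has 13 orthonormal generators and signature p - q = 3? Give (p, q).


We need p + q = 13 and p - q = 3.
Adding: 2p = 13 + 3 = 16, so p = 8.
Then q = 13 - 8 = 5.
(p, q) = (8, 5)


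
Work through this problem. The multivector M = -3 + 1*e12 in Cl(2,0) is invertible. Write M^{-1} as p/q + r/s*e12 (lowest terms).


M = -3 + 1*e12, where e12^2 = -1.
Since M commutes with its reverse ~M = a - b*e12, M * ~M = a^2 - b^2*e12^2 = a^2 + b^2.
So M^{-1} = ~M / (a^2 + b^2) = (a - b*e12)/(a^2 + b^2).
a^2 + b^2 = 9 + 1 = 10
Scalar part = -3/10 = -3/10
Bivector coeff = -1/10 = -1/10
M^{-1} = -3/10 - 1/10*e12


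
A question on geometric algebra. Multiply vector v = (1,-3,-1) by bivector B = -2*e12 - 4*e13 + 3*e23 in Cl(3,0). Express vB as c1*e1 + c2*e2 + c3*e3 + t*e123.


vB has grade-1 (vector) and grade-3 (trivector) parts: vB = (v _| B) + (v ^ B).
Vector part <vB>_1:
  e1: -v2*b12 - v3*b13 = -(-3)*(-2) - (-1)*(-4) = -10
  e2: v1*b12 - v3*b23 = (1)*(-2) - (-1)*(3) = 1
  e3: v1*b13 + v2*b23 = (1)*(-4) + (-3)*(3) = -13
Trivector part <vB>_3:
  e123: v1*b23 - v2*b13 + v3*b12 = (1)*(3) - (-3)*(-4) + (-1)*(-2) = -7
vB = -10*e1 + 1*e2 - 13*e3 - 7*e123


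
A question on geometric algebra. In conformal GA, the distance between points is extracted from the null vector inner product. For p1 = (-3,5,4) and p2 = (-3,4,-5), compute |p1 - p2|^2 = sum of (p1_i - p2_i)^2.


p1 - p2 = (0, 1, 9)
|p1 - p2|^2 = 0^2 + 1^2 + 9^2
= 0 + 1 + 81
= 82


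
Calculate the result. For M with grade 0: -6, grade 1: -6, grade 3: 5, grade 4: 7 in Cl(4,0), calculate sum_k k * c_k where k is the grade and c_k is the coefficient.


Grade-weighted sum = sum of grade_k * coefficient_k
0*(-6) = 0
1*(-6) = -6
3*5 = 15
4*7 = 28
Total = 0 + (-6) + 15 + 28 = 37


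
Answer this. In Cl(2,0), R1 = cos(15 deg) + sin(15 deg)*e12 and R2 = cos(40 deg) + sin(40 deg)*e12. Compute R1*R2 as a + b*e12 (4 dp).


Same-plane rotors commute and their half-angles add:
R1*R2 = cos(a1 + a2) + sin(a1 + a2)*e12.
a1 + a2 = 15 + 40 = 55 deg
cos(55 deg) = 0.5736
sin(55 deg) = 0.8192
R1*R2 = 0.5736 + 0.8192*e12


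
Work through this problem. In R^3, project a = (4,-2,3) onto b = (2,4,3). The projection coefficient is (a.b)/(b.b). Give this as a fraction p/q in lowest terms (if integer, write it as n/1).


Projection coefficient = (a . b) / (b . b)
a . b = 4*2 + (-2)*4 + 3*3
= 8 + (-8) + 9 = 9
b . b = 2^2 + 4^2 + 3^2
= 4 + 16 + 9 = 29
Coefficient = 9/29
In lowest terms: 9/29


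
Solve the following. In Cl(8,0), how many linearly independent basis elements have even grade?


Even subalgebra dimension = 2^(n-1)
n = 8 + 0 = 8
2^(8 - 1) = 2^7 = 128
Verification: sum of C(8,k) for even k = 1 + 28 + 70 + 28 + 1 = 128
Result = 128


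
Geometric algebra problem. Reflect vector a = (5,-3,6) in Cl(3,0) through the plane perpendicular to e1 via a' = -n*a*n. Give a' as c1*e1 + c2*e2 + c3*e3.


Reflection formula: a' = -n*a*n, with n = e1 (unit vector, n^2 = 1).
For reflection through hyperplane perp to e1:
The component along e1 flips sign, others stay.
a = (5, -3, 6)
a' = (-5, -3, 6)
a' = -5*e1 - 3*e2 + 6*e3


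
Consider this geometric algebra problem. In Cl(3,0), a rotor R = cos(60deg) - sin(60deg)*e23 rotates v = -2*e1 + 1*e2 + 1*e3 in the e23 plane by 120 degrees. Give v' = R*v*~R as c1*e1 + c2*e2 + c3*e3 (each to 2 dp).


Rotor R = cos(60deg) - sin(60deg)*e23
Rotation angle theta = 2 * 60 = 120 degrees in the e23 plane (e2 -> e3).
The component perpendicular to the plane (e1) is invariant: v'_1 = v1 = -2.00
cos(120deg) = -0.5000, sin(120deg) = 0.8660
v'_2 = v2*cos(theta) - v3*sin(theta) = 1*(-0.5000) - 1*0.8660 = -1.37
v'_3 = v2*sin(theta) + v3*cos(theta) = 1*0.8660 + 1*(-0.5000) = 0.37
v' = -2.00*e1 - 1.37*e2 + 0.37*e3


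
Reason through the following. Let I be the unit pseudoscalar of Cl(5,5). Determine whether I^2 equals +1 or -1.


The pseudoscalar I = e1...e_n (product of all n generators) of Cl(p,q) satisfies I^2 = (-1)^(q + n(n-1)/2).
p = 5, q = 5, n = p + q = 10
n(n-1)/2 = 10 * 9 / 2 = 45
Exponent = q + n(n-1)/2 = 5 + 45 = 50
I^2 = (-1)^50 = +1


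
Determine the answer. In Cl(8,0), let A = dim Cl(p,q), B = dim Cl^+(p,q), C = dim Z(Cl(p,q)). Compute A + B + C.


n = 8 + 0 = 8
Total dim = 2^8 = 256
Even subalgebra dim = 2^7 = 128
n is even, so center dim = 1
Sum = 256 + 128 + 1 = 385


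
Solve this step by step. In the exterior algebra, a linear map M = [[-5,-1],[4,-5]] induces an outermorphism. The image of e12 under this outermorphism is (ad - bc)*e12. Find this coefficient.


The outermorphism of a linear map f sends e1^e2 to f(e1)^f(e2).
f(e1) = -5*e1 + 4*e2
f(e2) = -1*e1 - 5*e2
f(e1) ^ f(e2) = (-5*e1 + 4*e2) ^ (-1*e1 - 5*e2)
= (-5)*(-5)*e12 + 4*(-1)*e21
= (25 - (-4))*e12
= 29*e12
Coefficient = 29


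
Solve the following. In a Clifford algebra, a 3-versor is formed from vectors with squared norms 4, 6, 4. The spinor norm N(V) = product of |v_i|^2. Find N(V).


Spinor norm N(V) = |v1|^2 * |v2|^2 * ... * |v3|^2
= 4 * 6 * 4
Running product: 4, 24, 96
N(V) = 96


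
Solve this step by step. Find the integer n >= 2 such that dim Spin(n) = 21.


dim Spin(n) = dim so(n) = n(n-1)/2.
Solve n(n-1)/2 = 21, i.e. n^2 - n - 42 = 0.
Discriminant = 1 + 8*21 = 169
n = (1 + sqrt(169))/2 = (1 + 13)/2 = 7


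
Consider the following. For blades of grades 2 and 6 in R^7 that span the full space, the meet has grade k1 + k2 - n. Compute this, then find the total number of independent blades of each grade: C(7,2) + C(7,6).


Meet grade = grade(A) + grade(B) - n
= 2 + 6 - 7 = 1
C(7,2) = 21
C(7,6) = 7
dim_A + dim_B = 21 + 7 = 28


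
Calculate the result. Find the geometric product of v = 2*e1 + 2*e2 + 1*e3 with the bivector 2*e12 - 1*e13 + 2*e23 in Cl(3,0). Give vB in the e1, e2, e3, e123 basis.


vB has grade-1 (vector) and grade-3 (trivector) parts: vB = (v _| B) + (v ^ B).
Vector part <vB>_1:
  e1: -v2*b12 - v3*b13 = -(2)*(2) - (1)*(-1) = -3
  e2: v1*b12 - v3*b23 = (2)*(2) - (1)*(2) = 2
  e3: v1*b13 + v2*b23 = (2)*(-1) + (2)*(2) = 2
Trivector part <vB>_3:
  e123: v1*b23 - v2*b13 + v3*b12 = (2)*(2) - (2)*(-1) + (1)*(2) = 8
vB = -3*e1 + 2*e2 + 2*e3 + 8*e123


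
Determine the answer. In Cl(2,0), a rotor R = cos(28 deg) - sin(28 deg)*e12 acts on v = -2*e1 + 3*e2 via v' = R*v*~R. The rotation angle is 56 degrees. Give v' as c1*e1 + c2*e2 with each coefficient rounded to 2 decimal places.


Rotor R = cos(28deg) - sin(28deg)*e12
Rotation angle theta = 2 * 28 = 56 degrees
v' = R*v*~R rotates v by theta.
cos(56deg) = 0.5592, sin(56deg) = 0.8290
v'_1 = -2*cos(56deg) - 3*sin(56deg)
= -2*0.5592 - 3*0.8290
= -3.61
v'_2 = -2*sin(56deg) + 3*cos(56deg)
= -2*0.8290 + 3*0.5592
= 0.02
v' = -3.61*e1 + 0.02*e2


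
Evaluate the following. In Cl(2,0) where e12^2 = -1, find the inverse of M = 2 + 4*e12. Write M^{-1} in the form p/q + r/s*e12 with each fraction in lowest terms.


M = 2 + 4*e12, where e12^2 = -1.
Since M commutes with its reverse ~M = a - b*e12, M * ~M = a^2 - b^2*e12^2 = a^2 + b^2.
So M^{-1} = ~M / (a^2 + b^2) = (a - b*e12)/(a^2 + b^2).
a^2 + b^2 = 4 + 16 = 20
Scalar part = 2/20 = 1/10
Bivector coeff = -4/20 = -1/5
M^{-1} = 1/10 - 1/5*e12


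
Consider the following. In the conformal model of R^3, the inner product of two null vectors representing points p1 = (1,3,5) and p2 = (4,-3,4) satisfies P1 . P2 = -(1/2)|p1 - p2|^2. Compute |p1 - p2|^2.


p1 - p2 = (-3, 6, 1)
|p1 - p2|^2 = (-3)^2 + 6^2 + 1^2
= 9 + 36 + 1
= 46


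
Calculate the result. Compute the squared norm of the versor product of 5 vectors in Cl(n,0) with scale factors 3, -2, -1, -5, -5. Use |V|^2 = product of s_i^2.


Each vector v_i has |v_i|^2 = s_i^2
Squared scales: 3^2 = 9, (-2)^2 = 4, (-1)^2 = 1, (-5)^2 = 25, (-5)^2 = 25
|V|^2 = 9 * 4 * 1 * 25 * 25
= 22500


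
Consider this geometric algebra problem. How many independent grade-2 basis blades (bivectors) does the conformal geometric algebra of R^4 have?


The conformal model of R^4 uses Cl(5,1) with m = 4 + 2 = 6 generators.
Number of grade-2 blades = C(m, 2) = C(6, 2)
= 6*5/2 = 15


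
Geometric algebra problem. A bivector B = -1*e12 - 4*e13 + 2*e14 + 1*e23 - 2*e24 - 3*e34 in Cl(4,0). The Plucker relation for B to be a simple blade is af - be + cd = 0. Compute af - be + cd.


Plucker relation: af - be + cd
a*f = (-1)*(-3) = 3
b*e = (-4)*(-2) = 8
c*d = 2*1 = 2
af - be + cd = 3 - 8 + 2
= -3


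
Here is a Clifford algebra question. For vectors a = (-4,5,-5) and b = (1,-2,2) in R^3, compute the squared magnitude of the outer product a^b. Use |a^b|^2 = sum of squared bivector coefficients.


a wedge b = (a1*b2 - a2*b1)*e12 + (a1*b3 - a3*b1)*e13 + (a2*b3 - a3*b2)*e23
e12 coeff: (-4)*(-2) - 5*1 = 8 - 5 = 3
e13 coeff: (-4)*2 - (-5)*1 = -8 - (-5) = -3
e23 coeff: 5*2 - (-5)*(-2) = 10 - 10 = 0
|a wedge b|^2 = 3^2 + (-3)^2 + 0^2
= 9 + 9 + 0
= 18


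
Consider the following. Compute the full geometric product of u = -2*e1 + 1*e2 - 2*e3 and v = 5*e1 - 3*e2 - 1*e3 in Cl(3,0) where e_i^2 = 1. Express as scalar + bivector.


In Cl(3,0): e_i^2 = 1, e_ie_j = -e_je_i for i != j.
Scalar part = u . v = (-2)*5 + 1*(-3) + (-2)*(-1)
= -10 + (-3) + 2 = -11
e12 coeff = (-2)*(-3) - 1*5 = 6 - 5 = 1
e13 coeff = (-2)*(-1) - (-2)*5 = 2 - (-10) = 12
e23 coeff = 1*(-1) - (-2)*(-3) = -1 - 6 = -7
uv = -11 + 1*e12 + 12*e13 - 7*e23


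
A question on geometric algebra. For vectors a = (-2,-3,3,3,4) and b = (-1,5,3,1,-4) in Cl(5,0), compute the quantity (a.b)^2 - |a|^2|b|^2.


a . b = (-2)*(-1) + (-3)*5 + 3*3 + 3*1 + 4*(-4)
= 2 + (-15) + 9 + 3 + (-16) = -17
|a|^2 = (-2)^2 + (-3)^2 + 3^2 + 3^2 + 4^2 = 47
|b|^2 = (-1)^2 + 5^2 + 3^2 + 1^2 + (-4)^2 = 52
(a.b)^2 = (-17)^2 = 289
|a|^2 * |b|^2 = 47 * 52 = 2444
Result = 289 - 2444 = -2155


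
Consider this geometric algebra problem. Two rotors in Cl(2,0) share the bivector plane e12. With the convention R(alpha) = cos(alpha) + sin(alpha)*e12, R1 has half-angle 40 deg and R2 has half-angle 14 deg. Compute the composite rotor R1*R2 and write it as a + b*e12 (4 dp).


Same-plane rotors commute and their half-angles add:
R1*R2 = cos(a1 + a2) + sin(a1 + a2)*e12.
a1 + a2 = 40 + 14 = 54 deg
cos(54 deg) = 0.5878
sin(54 deg) = 0.8090
R1*R2 = 0.5878 + 0.8090*e12


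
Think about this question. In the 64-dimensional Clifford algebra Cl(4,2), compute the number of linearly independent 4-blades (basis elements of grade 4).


Number of grade-k basis blades in Cl(p,q) with n = p + q is C(n, k).
n = 4 + 2 = 6
C(6, 4) = 6! / (4! * 2!)
= 720 / (24 * 2)
= 15


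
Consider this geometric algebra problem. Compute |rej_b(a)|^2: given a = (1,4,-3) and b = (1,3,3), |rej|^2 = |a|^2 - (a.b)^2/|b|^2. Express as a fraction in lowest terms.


|a|^2 = 1^2 + 4^2 + (-3)^2 = 26
|b|^2 = 1^2 + 3^2 + 3^2 = 19
a . b = 1*1 + 4*3 + (-3)*3 = 4
(a.b)^2 = 4^2 = 16
|rej|^2 = 26 - 16/19
= (494 - 16)/19
= 478/19
In lowest terms: 478/19


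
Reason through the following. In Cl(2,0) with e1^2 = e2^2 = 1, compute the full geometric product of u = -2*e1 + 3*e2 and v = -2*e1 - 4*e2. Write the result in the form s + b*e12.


Expand: (-2*e1 + 3*e2)(-2*e1 - 4*e2)
= (-2)*(-2)*e1e1 + (-2)*(-4)*e1e2 + 3*(-2)*e2e1 + 3*(-4)*e2e2
Using e1^2 = e2^2 = 1, e2e1 = -e1e2:
Scalar part s = (-2)*(-2) + 3*(-4) = 4 + (-12) = -8
Bivector part b = (-2)*(-4) - 3*(-2) = 8 - (-6) = 14
uv = -8 + 14*e12


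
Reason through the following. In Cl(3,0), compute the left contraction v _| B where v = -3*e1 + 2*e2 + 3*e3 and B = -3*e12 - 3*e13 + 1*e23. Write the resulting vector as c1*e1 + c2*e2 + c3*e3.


Left contraction v _| B = <vB>_1 (grade-1 part of the geometric product vB).
Using e1_|e12 = e2, e2_|e12 = -e1, e1_|e13 = e3, e3_|e13 = -e1, e2_|e23 = e3, e3_|e23 = -e2:
e1 coeff: -v2*b12 - v3*b13 = -(2)*(-3) - (3)*(-3) = 15
e2 coeff: v1*b12 - v3*b23 = (-3)*(-3) - (3)*(1) = 6
e3 coeff: v1*b13 + v2*b23 = (-3)*(-3) + (2)*(1) = 11
v _| B = 15*e1 + 6*e2 + 11*e3


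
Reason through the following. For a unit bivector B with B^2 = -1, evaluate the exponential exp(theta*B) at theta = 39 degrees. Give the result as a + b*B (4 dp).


For a unit bivector B with B^2 = -1, the exponential series gives
e^(theta*B) = cos(theta) + sin(theta)*B (the GA analogue of Euler's formula).
theta = 39 degrees = 0.680678 rad
cos(39 deg) = 0.7771
sin(39 deg) = 0.6293
exp(theta*B) = 0.7771 + 0.6293*B


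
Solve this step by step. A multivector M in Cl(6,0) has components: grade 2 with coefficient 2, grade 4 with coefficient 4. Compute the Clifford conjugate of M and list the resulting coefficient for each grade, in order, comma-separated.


Clifford conjugate sign for grade k: (-1)^(k(k+1)/2)
Grade 2: (-1)^(2*3/2) = (-1)^3 = -1, coeff 2 -> -2
Grade 4: (-1)^(4*5/2) = (-1)^10 = 1, coeff 4 -> 4
Conjugated coefficients: -2, 4


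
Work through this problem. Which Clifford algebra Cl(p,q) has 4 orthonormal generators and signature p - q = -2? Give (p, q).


We need p + q = 4 and p - q = -2.
Adding: 2p = 4 + (-2) = 2, so p = 1.
Then q = 4 - 1 = 3.
(p, q) = (1, 3)


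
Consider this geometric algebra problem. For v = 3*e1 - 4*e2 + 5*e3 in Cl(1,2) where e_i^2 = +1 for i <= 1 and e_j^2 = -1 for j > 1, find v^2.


v^2 = sum of c_i^2 * e_i^2
Positive signature terms (e_i^2 = +1): 3^2 = 9
Negative signature terms (e_j^2 = -1): (-4)^2 + 5^2 = 41
v^2 = 9 - 41 = -32


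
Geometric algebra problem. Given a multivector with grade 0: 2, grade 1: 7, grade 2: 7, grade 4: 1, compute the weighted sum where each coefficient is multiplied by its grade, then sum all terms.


Grade-weighted sum = sum of grade_k * coefficient_k
0*2 = 0
1*7 = 7
2*7 = 14
4*1 = 4
Total = 0 + 7 + 14 + 4 = 25


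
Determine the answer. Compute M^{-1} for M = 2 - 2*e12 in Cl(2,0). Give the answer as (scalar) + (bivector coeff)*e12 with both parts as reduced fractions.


M = 2 - 2*e12, where e12^2 = -1.
Since M commutes with its reverse ~M = a - b*e12, M * ~M = a^2 - b^2*e12^2 = a^2 + b^2.
So M^{-1} = ~M / (a^2 + b^2) = (a - b*e12)/(a^2 + b^2).
a^2 + b^2 = 4 + 4 = 8
Scalar part = 2/8 = 1/4
Bivector coeff = 2/8 = 1/4
M^{-1} = 1/4 + 1/4*e12


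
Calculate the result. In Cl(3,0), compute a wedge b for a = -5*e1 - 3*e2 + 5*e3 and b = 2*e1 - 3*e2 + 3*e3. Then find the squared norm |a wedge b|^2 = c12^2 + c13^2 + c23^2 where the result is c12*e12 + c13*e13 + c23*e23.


a wedge b = (a1*b2 - a2*b1)*e12 + (a1*b3 - a3*b1)*e13 + (a2*b3 - a3*b2)*e23
e12 coeff: (-5)*(-3) - (-3)*2 = 15 - (-6) = 21
e13 coeff: (-5)*3 - 5*2 = -15 - 10 = -25
e23 coeff: (-3)*3 - 5*(-3) = -9 - (-15) = 6
|a wedge b|^2 = 21^2 + (-25)^2 + 6^2
= 441 + 625 + 36
= 1102


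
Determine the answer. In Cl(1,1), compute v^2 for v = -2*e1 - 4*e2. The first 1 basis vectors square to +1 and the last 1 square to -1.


v^2 = sum of c_i^2 * e_i^2
Positive signature terms (e_i^2 = +1): (-2)^2 = 4
Negative signature terms (e_j^2 = -1): (-4)^2 = 16
v^2 = 4 - 16 = -12


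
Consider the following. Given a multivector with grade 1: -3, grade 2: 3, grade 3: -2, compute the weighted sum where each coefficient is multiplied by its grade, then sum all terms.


Grade-weighted sum = sum of grade_k * coefficient_k
1*(-3) = -3
2*3 = 6
3*(-2) = -6
Total = -3 + 6 + (-6) = -3


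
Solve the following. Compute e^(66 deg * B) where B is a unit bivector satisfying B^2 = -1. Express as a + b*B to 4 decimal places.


For a unit bivector B with B^2 = -1, the exponential series gives
e^(theta*B) = cos(theta) + sin(theta)*B (the GA analogue of Euler's formula).
theta = 66 degrees = 1.151917 rad
cos(66 deg) = 0.4067
sin(66 deg) = 0.9135
exp(theta*B) = 0.4067 + 0.9135*B


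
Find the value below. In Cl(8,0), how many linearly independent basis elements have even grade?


Even subalgebra dimension = 2^(n-1)
n = 8 + 0 = 8
2^(8 - 1) = 2^7 = 128
Verification: sum of C(8,k) for even k = 1 + 28 + 70 + 28 + 1 = 128
Result = 128


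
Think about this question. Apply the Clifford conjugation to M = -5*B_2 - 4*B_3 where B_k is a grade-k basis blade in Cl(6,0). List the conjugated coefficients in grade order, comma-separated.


Clifford conjugate sign for grade k: (-1)^(k(k+1)/2)
Grade 2: (-1)^(2*3/2) = (-1)^3 = -1, coeff -5 -> 5
Grade 3: (-1)^(3*4/2) = (-1)^6 = 1, coeff -4 -> -4
Conjugated coefficients: 5, -4


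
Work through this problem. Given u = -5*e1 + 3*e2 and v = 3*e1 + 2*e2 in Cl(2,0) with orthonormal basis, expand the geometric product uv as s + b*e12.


Expand: (-5*e1 + 3*e2)(3*e1 + 2*e2)
= (-5)*3*e1e1 + (-5)*2*e1e2 + 3*3*e2e1 + 3*2*e2e2
Using e1^2 = e2^2 = 1, e2e1 = -e1e2:
Scalar part s = (-5)*3 + 3*2 = -15 + 6 = -9
Bivector part b = (-5)*2 - 3*3 = -10 - 9 = -19
uv = -9 - 19*e12


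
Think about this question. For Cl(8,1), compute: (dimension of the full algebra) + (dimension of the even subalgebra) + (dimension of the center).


n = 8 + 1 = 9
Total dim = 2^9 = 512
Even subalgebra dim = 2^8 = 256
n is odd, so center dim = 2
Sum = 512 + 256 + 2 = 770


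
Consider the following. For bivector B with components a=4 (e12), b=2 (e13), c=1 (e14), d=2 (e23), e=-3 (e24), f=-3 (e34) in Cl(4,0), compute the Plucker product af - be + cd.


Plucker relation: af - be + cd
a*f = 4*(-3) = -12
b*e = 2*(-3) = -6
c*d = 1*2 = 2
af - be + cd = -12 - (-6) + 2
= -4


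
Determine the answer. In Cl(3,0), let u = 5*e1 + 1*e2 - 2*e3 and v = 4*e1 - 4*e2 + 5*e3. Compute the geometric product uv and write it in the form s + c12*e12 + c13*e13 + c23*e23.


In Cl(3,0): e_i^2 = 1, e_ie_j = -e_je_i for i != j.
Scalar part = u . v = 5*4 + 1*(-4) + (-2)*5
= 20 + (-4) + (-10) = 6
e12 coeff = 5*(-4) - 1*4 = -20 - 4 = -24
e13 coeff = 5*5 - (-2)*4 = 25 - (-8) = 33
e23 coeff = 1*5 - (-2)*(-4) = 5 - 8 = -3
uv = 6 - 24*e12 + 33*e13 - 3*e23


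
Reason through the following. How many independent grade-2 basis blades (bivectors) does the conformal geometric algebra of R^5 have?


The conformal model of R^5 uses Cl(6,1) with m = 5 + 2 = 7 generators.
Number of grade-2 blades = C(m, 2) = C(7, 2)
= 7*6/2 = 21


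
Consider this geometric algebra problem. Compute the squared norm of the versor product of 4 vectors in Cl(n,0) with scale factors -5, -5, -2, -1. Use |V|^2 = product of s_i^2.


Each vector v_i has |v_i|^2 = s_i^2
Squared scales: (-5)^2 = 25, (-5)^2 = 25, (-2)^2 = 4, (-1)^2 = 1
|V|^2 = 25 * 25 * 4 * 1
= 2500


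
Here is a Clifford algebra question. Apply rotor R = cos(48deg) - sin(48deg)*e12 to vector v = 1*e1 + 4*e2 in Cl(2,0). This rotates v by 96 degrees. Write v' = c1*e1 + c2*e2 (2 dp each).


Rotor R = cos(48deg) - sin(48deg)*e12
Rotation angle theta = 2 * 48 = 96 degrees
v' = R*v*~R rotates v by theta.
cos(96deg) = -0.1045, sin(96deg) = 0.9945
v'_1 = 1*cos(96deg) - 4*sin(96deg)
= 1*(-0.1045) - 4*0.9945
= -4.08
v'_2 = 1*sin(96deg) + 4*cos(96deg)
= 1*0.9945 + 4*(-0.1045)
= 0.58
v' = -4.08*e1 + 0.58*e2


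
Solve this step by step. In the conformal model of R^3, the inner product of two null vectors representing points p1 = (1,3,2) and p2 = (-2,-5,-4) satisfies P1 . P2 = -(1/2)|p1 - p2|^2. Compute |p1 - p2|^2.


p1 - p2 = (3, 8, 6)
|p1 - p2|^2 = 3^2 + 8^2 + 6^2
= 9 + 64 + 36
= 109


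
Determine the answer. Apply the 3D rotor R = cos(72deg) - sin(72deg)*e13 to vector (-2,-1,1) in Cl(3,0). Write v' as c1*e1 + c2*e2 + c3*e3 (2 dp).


Rotor R = cos(72deg) - sin(72deg)*e13
Rotation angle theta = 2 * 72 = 144 degrees in the e13 plane (e1 -> e3).
The component perpendicular to the plane (e2) is invariant: v'_2 = v2 = -1.00
cos(144deg) = -0.8090, sin(144deg) = 0.5878
v'_1 = v1*cos(theta) - v3*sin(theta) = -2*(-0.8090) - 1*0.5878 = 1.03
v'_3 = v1*sin(theta) + v3*cos(theta) = -2*0.5878 + 1*(-0.8090) = -1.98
v' = 1.03*e1 - 1.00*e2 - 1.98*e3


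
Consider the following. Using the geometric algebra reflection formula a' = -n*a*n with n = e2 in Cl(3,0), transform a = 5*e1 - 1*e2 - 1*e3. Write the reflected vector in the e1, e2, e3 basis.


Reflection formula: a' = -n*a*n, with n = e2 (unit vector, n^2 = 1).
For reflection through hyperplane perp to e2:
The component along e2 flips sign, others stay.
a = (5, -1, -1)
a' = (5, 1, -1)
a' = 5*e1 + 1*e2 - 1*e3
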